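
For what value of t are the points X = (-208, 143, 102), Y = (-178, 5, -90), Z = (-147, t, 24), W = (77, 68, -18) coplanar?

89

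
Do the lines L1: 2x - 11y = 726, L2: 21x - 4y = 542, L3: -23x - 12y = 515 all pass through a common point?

No

The three lines meet at one point iff the augmented coefficient matrix [aᵢ bᵢ cᵢ] has rank < 3, i.e. its determinant vanishes.
Here the determinant is 15235.
Nonzero, so no common point exists.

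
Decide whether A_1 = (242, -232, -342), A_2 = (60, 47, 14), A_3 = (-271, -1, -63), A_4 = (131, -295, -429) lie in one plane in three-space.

Yes

A normal to the plane through A_1, A_2, A_3 is n = A_1A_2 × A_1A_3 = (-4395, -131850, 101085).
The plane has equation n·P = -5045460. For A_4: n·A_4 = -5045460.
Equal, so A_4 lies in the plane and all four are coplanar.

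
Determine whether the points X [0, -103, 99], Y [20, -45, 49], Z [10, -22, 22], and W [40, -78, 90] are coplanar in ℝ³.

Yes

A normal to the plane through X, Y, Z is n = XY × XZ = (-416, 1040, 1040).
The plane has equation n·P = -4160. For W: n·W = -4160.
Equal, so W lies in the plane and all four are coplanar.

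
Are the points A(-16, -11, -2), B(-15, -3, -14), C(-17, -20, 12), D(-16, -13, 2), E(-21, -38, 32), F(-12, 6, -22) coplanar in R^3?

No

The plane through A, B, C has normal n = AB × AC = (4, -2, -1) and equation n·P = -40.
Checking the remaining points: n·D = -40, n·E = -40, n·F = -38.
Since n·F = -38 ≠ -40, F is off the plane and the points are not all coplanar.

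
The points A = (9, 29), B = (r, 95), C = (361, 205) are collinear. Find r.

141

Collinearity: (B − A) must be parallel to (C − A) = (352, 176).
Cross-multiplying the components: (r − 9)·(176) = (66)·(352).
Solving gives r = 141.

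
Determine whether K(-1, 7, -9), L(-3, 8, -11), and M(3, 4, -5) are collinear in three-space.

KL = (-2, 1, -2), KM = (4, -3, 4).
KL × KM = (-2, 0, 2).
The cross product is nonzero, so the points do not lie on one line.

No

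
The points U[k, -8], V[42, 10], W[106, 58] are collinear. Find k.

Collinearity: (U − V) must be parallel to (W − V) = (64, 48).
Cross-multiplying the components: (k − 42)·(48) = (-18)·(64).
Solving gives k = 18.

18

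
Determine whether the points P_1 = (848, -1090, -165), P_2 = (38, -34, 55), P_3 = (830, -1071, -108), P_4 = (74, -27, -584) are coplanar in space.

Yes

The four points are coplanar iff the 3×3 determinant with rows P_1P_2, P_1P_3, P_1P_4 is zero.
Rows: (-810, 1056, 220), (-18, 19, 57), (-774, 1063, -419).
Expanding along the first row: (-810)(-68552) − (1056)(51660) + (220)(-4428) = 0.
Zero determinant ⇒ coplanar.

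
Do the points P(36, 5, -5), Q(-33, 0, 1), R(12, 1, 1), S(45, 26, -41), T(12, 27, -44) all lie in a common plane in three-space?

The plane through P, Q, R has normal n = PQ × PR = (-6, 270, 156) and equation n·X = 354.
Checking the remaining points: n·S = 354, n·T = 354.
All equal 354, so all 5 points lie in one plane.

Yes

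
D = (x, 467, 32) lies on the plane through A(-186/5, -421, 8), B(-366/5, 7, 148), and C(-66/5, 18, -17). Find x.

-78/5

The plane through A, B, C has equation −72160x + 2460y − 26076z = 1440084.
Substituting D: (-72160)x + (314388) = 1440084, so x = -78/5.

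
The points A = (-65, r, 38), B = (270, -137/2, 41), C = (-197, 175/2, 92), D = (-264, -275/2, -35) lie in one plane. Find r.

-59/2

Coplanarity ⇔ det[AB; AC; AD] = 0.
Expanding, this is linear in r: (62726)r + (1850417) = 0.
So r = -59/2.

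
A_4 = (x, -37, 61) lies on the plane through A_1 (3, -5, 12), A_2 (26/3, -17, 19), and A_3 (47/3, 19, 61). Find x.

The plane through A_1, A_2, A_3 has equation −756x − 189y + 288z = 2133.
Substituting A_4: (-756)x + (24561) = 2133, so x = 89/3.

89/3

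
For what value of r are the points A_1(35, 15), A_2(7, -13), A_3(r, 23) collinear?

43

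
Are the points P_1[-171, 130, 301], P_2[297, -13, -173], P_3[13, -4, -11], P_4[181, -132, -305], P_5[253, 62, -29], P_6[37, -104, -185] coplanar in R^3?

The plane through P_1, P_2, P_3 has normal n = P_1P_2 × P_1P_3 = (-18900, 58800, -36400) and equation n·P = -80500.
Checking the remaining points: n·P_4 = -80500, n·P_5 = -80500, n·P_6 = -80500.
All equal -80500, so all 6 points lie in one plane.

Yes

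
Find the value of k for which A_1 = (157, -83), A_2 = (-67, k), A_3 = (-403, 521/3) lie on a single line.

59/3

The three points are collinear iff det[A_1A_2; A_1A_3] = 0.
This determinant is linear in k: (560)k + (-33040/3) = 0, so k = 59/3.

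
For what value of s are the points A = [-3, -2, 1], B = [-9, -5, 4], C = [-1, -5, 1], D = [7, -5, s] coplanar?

-2

Normal to plane ABC: n = (9, 6, 24); plane equation n·P = -15.
Requiring n·D = -15: (24)s + (33) = -15.
So s = -2.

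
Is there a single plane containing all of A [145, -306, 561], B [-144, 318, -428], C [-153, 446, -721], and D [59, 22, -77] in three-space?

The four points are coplanar iff the 3×3 determinant with rows AB, AC, AD is zero.
Rows: (-289, 624, -989), (-298, 752, -1282), (-86, 328, -638).
Expanding along the first row: (-289)(-59280) − (624)(79872) + (-989)(-33072) = 0.
Zero determinant ⇒ coplanar.

Yes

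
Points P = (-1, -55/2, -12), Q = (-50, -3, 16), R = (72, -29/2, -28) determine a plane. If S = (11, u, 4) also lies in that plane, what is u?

21/2

Coplanarity requires PQ · (PR × PS) = 0.
PQ = (-49, 49/2, 28), PR = (73, 13, -16); the triple product is linear in u with coefficient 1260 and constant term -13230.
Setting it to zero: u = 21/2.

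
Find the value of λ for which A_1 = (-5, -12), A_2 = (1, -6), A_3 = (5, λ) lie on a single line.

-2

The three points are collinear iff det[A_1A_2; A_1A_3] = 0.
This determinant is linear in λ: (6)λ + (12) = 0, so λ = -2.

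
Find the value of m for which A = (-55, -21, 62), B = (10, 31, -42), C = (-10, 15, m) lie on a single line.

-10

Collinearity requires AB × AC = 0; each component is linear in m.
The x-component gives (52)m + (520) = 0, so m = -10.
The remaining components then also vanish.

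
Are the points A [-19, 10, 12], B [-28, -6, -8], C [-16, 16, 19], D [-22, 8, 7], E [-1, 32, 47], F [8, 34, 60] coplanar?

The plane through A, B, C has normal n = AB × AC = (8, 3, -6) and equation n·P = -194.
Checking the remaining points: n·D = -194, n·E = -194, n·F = -194.
All equal -194, so all 6 points lie in one plane.

Yes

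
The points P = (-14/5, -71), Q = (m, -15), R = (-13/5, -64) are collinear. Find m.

Collinearity: (Q − P) must be parallel to (R − P) = (1/5, 7).
Cross-multiplying the components: (m − (-14/5))·(7) = (56)·(1/5).
Solving gives m = -6/5.

-6/5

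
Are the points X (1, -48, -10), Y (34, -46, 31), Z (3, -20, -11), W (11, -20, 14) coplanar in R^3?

With X as base: XY = (33, 2, 41), XZ = (2, 28, -1), XW = (10, 28, 24).
XZ × XW = (700, -58, -224).
XY · (XZ × XW) = 13800.
Since 13800 ≠ 0, the four points are not coplanar.

No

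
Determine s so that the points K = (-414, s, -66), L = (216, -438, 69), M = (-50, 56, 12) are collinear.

Direction LM = (-266, 494, -57). From the x-coordinate of K, the parameter along the line is τ = (-414 − 216)/(-266) = 45/19.
Then s = (-438) + 45/19·(494) = 732.

732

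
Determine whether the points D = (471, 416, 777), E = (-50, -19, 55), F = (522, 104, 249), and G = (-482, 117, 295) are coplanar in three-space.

No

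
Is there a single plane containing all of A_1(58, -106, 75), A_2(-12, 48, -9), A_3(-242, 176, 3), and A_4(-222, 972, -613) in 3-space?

A normal to the plane through A_1, A_2, A_3 is n = A_1A_2 × A_1A_3 = (12600, 20160, 26460).
The plane has equation n·P = 578340. For A_4: n·A_4 = 578340.
Equal, so A_4 lies in the plane and all four are coplanar.

Yes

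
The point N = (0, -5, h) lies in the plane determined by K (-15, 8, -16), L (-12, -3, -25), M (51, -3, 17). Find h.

A normal to the plane is n = KL × KM = (-462, -693, 693).
N lies in the plane iff n · KN = 0.
This gives (693)h + (13167) = 0, so h = -19.

-19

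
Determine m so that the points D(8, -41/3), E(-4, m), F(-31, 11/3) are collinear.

The three points are collinear iff det[DE; DF] = 0.
This determinant is linear in m: (39)m + (325) = 0, so m = -25/3.

-25/3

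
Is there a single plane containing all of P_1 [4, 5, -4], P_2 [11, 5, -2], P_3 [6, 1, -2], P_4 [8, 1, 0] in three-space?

The four points are coplanar iff the 3×3 determinant with rows P_1P_2, P_1P_3, P_1P_4 is zero.
Rows: (7, 0, 2), (2, -4, 2), (4, -4, 4).
Expanding along the first row: (7)(-8) − (0)(0) + (2)(8) = -40.
Nonzero ⇒ not coplanar.

No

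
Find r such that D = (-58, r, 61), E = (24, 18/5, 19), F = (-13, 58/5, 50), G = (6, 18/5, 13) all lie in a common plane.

82/5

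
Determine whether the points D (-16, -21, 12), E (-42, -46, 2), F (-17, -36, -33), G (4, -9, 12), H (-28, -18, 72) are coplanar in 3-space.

The plane through D, E, F has normal n = DE × DF = (975, -1160, 365) and equation n·P = 13140.
Checking the remaining points: n·G = 18720, n·H = 19860.
Since n·G = 18720 ≠ 13140, G is off the plane and the points are not all coplanar.

No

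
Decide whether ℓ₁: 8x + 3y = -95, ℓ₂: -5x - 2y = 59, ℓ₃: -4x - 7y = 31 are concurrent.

Yes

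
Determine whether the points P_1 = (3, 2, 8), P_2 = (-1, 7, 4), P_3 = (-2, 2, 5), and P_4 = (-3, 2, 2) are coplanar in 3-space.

The four points are coplanar iff the 3×3 determinant with rows P_1P_2, P_1P_3, P_1P_4 is zero.
Rows: (-4, 5, -4), (-5, 0, -3), (-6, 0, -6).
Expanding along the first row: (-4)(0) − (5)(12) + (-4)(0) = -60.
Nonzero ⇒ not coplanar.

No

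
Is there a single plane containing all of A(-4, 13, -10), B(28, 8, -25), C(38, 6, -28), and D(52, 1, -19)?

No

With A as base: AB = (32, -5, -15), AC = (42, -7, -18), AD = (56, -12, -9).
AC × AD = (-153, -630, -112).
AB · (AC × AD) = -66.
Since -66 ≠ 0, the four points are not coplanar.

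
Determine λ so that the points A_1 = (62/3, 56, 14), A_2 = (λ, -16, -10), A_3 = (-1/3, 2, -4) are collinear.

Collinearity requires A_1A_2 × A_1A_3 = 0; each component is linear in λ.
The y-component gives (18)λ + (132) = 0, so λ = -22/3.
The remaining components then also vanish.

-22/3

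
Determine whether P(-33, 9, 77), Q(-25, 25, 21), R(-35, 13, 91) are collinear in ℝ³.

No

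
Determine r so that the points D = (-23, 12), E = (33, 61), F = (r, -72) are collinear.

-119

Collinearity: (F − D) must be parallel to (E − D) = (56, 49).
Cross-multiplying the components: (r − (-23))·(49) = (-84)·(56).
Solving gives r = -119.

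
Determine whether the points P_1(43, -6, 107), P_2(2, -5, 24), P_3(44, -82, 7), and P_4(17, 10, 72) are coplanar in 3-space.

No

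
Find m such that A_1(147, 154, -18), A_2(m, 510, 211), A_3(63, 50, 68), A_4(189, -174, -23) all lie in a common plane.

Normal to plane A_1A_3A_4: n = (28728, 3192, 31920); plane equation n·P = 4140024.
Requiring n·A_2 = 4140024: (28728)m + (8363040) = 4140024.
So m = -147.

-147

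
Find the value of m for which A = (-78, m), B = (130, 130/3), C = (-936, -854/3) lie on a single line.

-62/3

Collinearity: (A − B) must be parallel to (C − B) = (-1066, -328).
Cross-multiplying the components: (m − 130/3)·(-1066) = (-208)·(-328).
Solving gives m = -62/3.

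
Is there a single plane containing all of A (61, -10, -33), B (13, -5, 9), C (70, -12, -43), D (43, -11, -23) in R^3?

A normal to the plane through A, B, C is n = AB × AC = (34, -102, 51).
The plane has equation n·P = 1411. For D: n·D = 1411.
Equal, so D lies in the plane and all four are coplanar.

Yes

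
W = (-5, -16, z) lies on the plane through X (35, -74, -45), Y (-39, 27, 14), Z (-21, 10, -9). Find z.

Coplanarity requires XY · (XZ × XW) = 0.
XY = (-74, 101, 59), XZ = (-56, 84, 36); the triple product is linear in z with coefficient -560 and constant term -9520.
Setting it to zero: z = -17.

-17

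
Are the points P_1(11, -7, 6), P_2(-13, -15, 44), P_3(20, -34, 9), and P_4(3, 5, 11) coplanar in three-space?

With P_1 as base: P_1P_2 = (-24, -8, 38), P_1P_3 = (9, -27, 3), P_1P_4 = (-8, 12, 5).
P_1P_3 × P_1P_4 = (-171, -69, -108).
P_1P_2 · (P_1P_3 × P_1P_4) = 552.
Since 552 ≠ 0, the four points are not coplanar.

No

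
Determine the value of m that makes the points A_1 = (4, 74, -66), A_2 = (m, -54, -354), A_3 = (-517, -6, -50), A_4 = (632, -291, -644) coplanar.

618

Normal to plane A_1A_3A_4: n = (52080, -291090, 240405); plane equation n·P = -37199070.
Requiring n·A_2 = -37199070: (52080)m + (-69384510) = -37199070.
So m = 618.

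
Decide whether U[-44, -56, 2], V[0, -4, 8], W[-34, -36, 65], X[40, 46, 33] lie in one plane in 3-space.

The four points are coplanar iff the 3×3 determinant with rows UV, UW, UX is zero.
Rows: (44, 52, 6), (10, 20, 63), (84, 102, 31).
Expanding along the first row: (44)(-5806) − (52)(-4982) + (6)(-660) = -360.
Nonzero ⇒ not coplanar.

No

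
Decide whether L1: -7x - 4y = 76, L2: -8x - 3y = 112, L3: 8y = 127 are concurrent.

No

The three lines meet at one point iff the augmented coefficient matrix [aᵢ bᵢ cᵢ] has rank < 3, i.e. its determinant vanishes.
Here the determinant is 11.
Nonzero, so no common point exists.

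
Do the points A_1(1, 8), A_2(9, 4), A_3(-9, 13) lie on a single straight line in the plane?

A_1A_2 = (8, -4), A_1A_3 = (-10, 5).
det[A_1A_2; A_1A_3] = (8)(5) − (-4)(-10) = 0.
The determinant is zero, so the points are collinear.

Yes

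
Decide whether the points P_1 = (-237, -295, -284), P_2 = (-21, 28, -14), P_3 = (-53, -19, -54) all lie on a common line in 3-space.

No

P_1P_2 = (216, 323, 270), P_1P_3 = (184, 276, 230).
P_1P_2 × P_1P_3 = (-230, 0, 184).
The cross product is nonzero, so the points do not lie on one line.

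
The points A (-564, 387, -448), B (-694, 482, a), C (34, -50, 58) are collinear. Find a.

-558

Direction AC = (598, -437, 506). From the x-coordinate of B, the parameter along the line is τ = (-694 − (-564))/598 = -5/23.
Then a = (-448) + (-5/23)·(506) = -558.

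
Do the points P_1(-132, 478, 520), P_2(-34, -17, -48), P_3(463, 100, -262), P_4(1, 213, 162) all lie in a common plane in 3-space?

Yes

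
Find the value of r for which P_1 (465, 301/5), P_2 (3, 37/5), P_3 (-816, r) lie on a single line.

-431/5

Collinearity: (P_3 − P_1) must be parallel to (P_2 − P_1) = (-462, -264/5).
Cross-multiplying the components: (r − 301/5)·(-462) = (-1281)·(-264/5).
Solving gives r = -431/5.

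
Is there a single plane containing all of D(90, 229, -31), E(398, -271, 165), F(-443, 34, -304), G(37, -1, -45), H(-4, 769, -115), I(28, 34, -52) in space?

The plane through D, E, F has normal n = DE × DF = (174720, -20384, -326560) and equation n·P = 21180224.
Checking the remaining points: n·G = 21180224, n·H = 21180224, n·I = 21180224.
All equal 21180224, so all 6 points lie in one plane.

Yes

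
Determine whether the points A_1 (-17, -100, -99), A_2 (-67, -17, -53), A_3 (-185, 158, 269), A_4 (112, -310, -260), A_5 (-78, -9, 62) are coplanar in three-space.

Yes

The plane through A_1, A_2, A_3 has normal n = A_1A_2 × A_1A_3 = (18676, 10672, 1044) and equation n·P = -1488048.
Checking the remaining points: n·A_4 = -1488048, n·A_5 = -1488048.
All equal -1488048, so all 5 points lie in one plane.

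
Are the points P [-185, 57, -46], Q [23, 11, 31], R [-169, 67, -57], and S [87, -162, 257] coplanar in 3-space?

The four points are coplanar iff the 3×3 determinant with rows PQ, PR, PS is zero.
Rows: (208, -46, 77), (16, 10, -11), (272, -219, 303).
Expanding along the first row: (208)(621) − (-46)(7840) + (77)(-6224) = 10560.
Nonzero ⇒ not coplanar.

No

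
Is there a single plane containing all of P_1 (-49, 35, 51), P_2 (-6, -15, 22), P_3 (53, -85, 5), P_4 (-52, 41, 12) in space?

Yes

The four points are coplanar iff the 3×3 determinant with rows P_1P_2, P_1P_3, P_1P_4 is zero.
Rows: (43, -50, -29), (102, -120, -46), (-3, 6, -39).
Expanding along the first row: (43)(4956) − (-50)(-4116) + (-29)(252) = 0.
Zero determinant ⇒ coplanar.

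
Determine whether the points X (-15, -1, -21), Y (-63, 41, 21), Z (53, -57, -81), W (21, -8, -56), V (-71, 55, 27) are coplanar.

Yes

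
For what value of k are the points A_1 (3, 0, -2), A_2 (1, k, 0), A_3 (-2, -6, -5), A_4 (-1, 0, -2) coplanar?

Normal to plane A_1A_3A_4: n = (0, 12, -24); plane equation n·P = 48.
Requiring n·A_2 = 48: (12)k + (0) = 48.
So k = 4.

4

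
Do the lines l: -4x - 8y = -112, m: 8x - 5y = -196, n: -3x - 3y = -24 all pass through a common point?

Yes

Intersecting l and m: solving the 2×2 system gives (x, y) = (-12, 20).
Substitute into n: (-3)(-12) + (-3)(20) = -24.
This equals -24, so (-12, 20) lies on all three lines and they are concurrent.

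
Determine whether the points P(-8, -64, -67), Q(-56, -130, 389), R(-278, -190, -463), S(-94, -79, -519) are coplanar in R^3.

No

The four points are coplanar iff the 3×3 determinant with rows PQ, PR, PS is zero.
Rows: (-48, -66, 456), (-270, -126, -396), (-86, -15, -452).
Expanding along the first row: (-48)(51012) − (-66)(87984) + (456)(-6786) = 263952.
Nonzero ⇒ not coplanar.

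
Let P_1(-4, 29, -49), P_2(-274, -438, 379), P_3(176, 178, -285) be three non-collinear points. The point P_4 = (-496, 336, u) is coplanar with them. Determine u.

379

A normal to the plane is n = P_1P_2 × P_1P_3 = (46440, 13320, 43830).
P_4 lies in the plane iff n · P_1P_4 = 0.
This gives (43830)u + (-16611570) = 0, so u = 379.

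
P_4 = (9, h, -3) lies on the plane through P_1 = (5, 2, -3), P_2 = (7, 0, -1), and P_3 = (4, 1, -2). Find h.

A normal to the plane is n = P_1P_2 × P_1P_3 = (0, -4, -4).
P_4 lies in the plane iff n · P_1P_4 = 0.
This gives (-4)h + (8) = 0, so h = 2.

2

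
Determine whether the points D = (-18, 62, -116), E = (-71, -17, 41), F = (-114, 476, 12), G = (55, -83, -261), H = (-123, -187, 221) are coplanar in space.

Yes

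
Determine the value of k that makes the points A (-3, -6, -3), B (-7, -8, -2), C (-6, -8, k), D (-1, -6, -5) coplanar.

-3

Normal to plane ABD: n = (4, -6, 4); plane equation n·P = 12.
Requiring n·C = 12: (4)k + (24) = 12.
So k = -3.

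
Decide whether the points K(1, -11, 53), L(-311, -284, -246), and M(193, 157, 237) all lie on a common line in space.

KL = (-312, -273, -299), KM = (192, 168, 184).
KL × KM = (0, 0, 0).
The cross product vanishes, so the three points are collinear.

Yes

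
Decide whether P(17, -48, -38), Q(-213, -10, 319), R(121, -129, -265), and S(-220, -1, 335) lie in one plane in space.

A normal to the plane through P, Q, R is n = PQ × PR = (20291, -15082, 14678).
The plane has equation n·X = 511119. For S: n·S = 468192.
468192 ≠ 511119, so S is off the plane.

No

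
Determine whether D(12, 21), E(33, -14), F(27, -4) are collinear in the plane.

Yes

DE = (21, -35), DF = (15, -25).
Twice the signed area of △DEF is (21)(-25) − (-35)(15) = 0.
The triangle is degenerate (zero area), so the points are collinear.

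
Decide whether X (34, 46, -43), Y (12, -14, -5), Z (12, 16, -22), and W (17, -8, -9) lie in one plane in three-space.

No

The four points are coplanar iff the 3×3 determinant with rows XY, XZ, XW is zero.
Rows: (-22, -60, 38), (-22, -30, 21), (-17, -54, 34).
Expanding along the first row: (-22)(114) − (-60)(-391) + (38)(678) = -204.
Nonzero ⇒ not coplanar.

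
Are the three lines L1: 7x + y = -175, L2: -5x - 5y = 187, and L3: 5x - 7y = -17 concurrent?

No

The three lines meet at one point iff the augmented coefficient matrix [aᵢ bᵢ cᵢ] has rank < 3, i.e. its determinant vanishes.
Here the determinant is 108.
Nonzero, so no common point exists.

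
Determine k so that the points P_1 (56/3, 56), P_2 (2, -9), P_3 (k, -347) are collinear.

-254/3

Collinearity: (P_3 − P_1) must be parallel to (P_2 − P_1) = (-50/3, -65).
Cross-multiplying the components: (k − 56/3)·(-65) = (-403)·(-50/3).
Solving gives k = -254/3.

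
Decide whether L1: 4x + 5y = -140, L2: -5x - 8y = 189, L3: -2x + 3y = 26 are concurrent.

The three lines meet at one point iff the augmented coefficient matrix [aᵢ bᵢ cᵢ] has rank < 3, i.e. its determinant vanishes.
Here the determinant is 0.
It vanishes, so the lines are concurrent at (-25, -8).

Yes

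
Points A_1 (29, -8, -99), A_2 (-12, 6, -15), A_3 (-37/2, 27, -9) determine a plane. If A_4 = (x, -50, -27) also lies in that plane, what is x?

7/2

A normal to the plane is n = A_1A_2 × A_1A_3 = (-1680, -300, -770).
A_4 lies in the plane iff n · A_1A_4 = 0.
This gives (-1680)x + (5880) = 0, so x = 7/2.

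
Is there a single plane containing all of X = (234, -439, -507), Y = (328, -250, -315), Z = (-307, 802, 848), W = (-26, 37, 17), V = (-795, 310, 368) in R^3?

The plane through X, Y, Z has normal n = XY × XZ = (17823, -231242, 218903) and equation n·P = -5298001.
Checking the remaining points: n·W = -5298001, n·V = -5298001.
All equal -5298001, so all 5 points lie in one plane.

Yes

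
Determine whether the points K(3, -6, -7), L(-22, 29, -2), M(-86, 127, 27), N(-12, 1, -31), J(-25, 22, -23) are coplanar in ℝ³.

The plane through K, L, M has normal n = KL × KM = (525, 405, -210) and equation n·P = 615.
Checking the remaining points: n·N = 615, n·J = 615.
All equal 615, so all 5 points lie in one plane.

Yes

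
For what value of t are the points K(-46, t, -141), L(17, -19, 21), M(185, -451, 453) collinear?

Collinearity requires KL × KM = 0; each component is linear in t.
The x-component gives (-432)t + (61776) = 0, so t = 143.
The remaining components then also vanish.

143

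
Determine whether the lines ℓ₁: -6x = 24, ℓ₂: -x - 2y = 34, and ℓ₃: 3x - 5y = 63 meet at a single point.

Yes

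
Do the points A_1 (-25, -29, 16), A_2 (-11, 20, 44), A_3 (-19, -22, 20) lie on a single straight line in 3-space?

A_1A_2 = (14, 49, 28), A_1A_3 = (6, 7, 4).
Comparing components 3 and 1: (28)(6) − (14)(4) = 112 ≠ 0, so A_1A_2 and A_1A_3 are not parallel and the points are not collinear.

No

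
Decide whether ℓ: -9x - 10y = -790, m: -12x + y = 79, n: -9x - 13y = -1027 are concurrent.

Yes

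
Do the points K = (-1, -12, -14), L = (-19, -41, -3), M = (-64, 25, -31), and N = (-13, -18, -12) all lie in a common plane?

No

The four points are coplanar iff the 3×3 determinant with rows KL, KM, KN is zero.
Rows: (-18, -29, 11), (-63, 37, -17), (-12, -6, 2).
Expanding along the first row: (-18)(-28) − (-29)(-330) + (11)(822) = -24.
Nonzero ⇒ not coplanar.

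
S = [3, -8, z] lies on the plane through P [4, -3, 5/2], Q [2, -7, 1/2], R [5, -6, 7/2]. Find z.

Coplanarity requires PQ · (PR × PS) = 0.
PQ = (-2, -4, -2), PR = (1, -3, 1); the triple product is linear in z with coefficient 10 and constant term -15.
Setting it to zero: z = 3/2.

3/2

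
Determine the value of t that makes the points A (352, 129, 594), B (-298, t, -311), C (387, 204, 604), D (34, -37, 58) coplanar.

-431

Coplanarity ⇔ det[AB; AC; AD] = 0.
Expanding, this is linear in t: (15580)t + (6714980) = 0.
So t = -431.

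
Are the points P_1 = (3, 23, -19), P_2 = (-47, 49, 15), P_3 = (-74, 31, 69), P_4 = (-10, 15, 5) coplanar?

No

With P_1 as base: P_1P_2 = (-50, 26, 34), P_1P_3 = (-77, 8, 88), P_1P_4 = (-13, -8, 24).
P_1P_3 × P_1P_4 = (896, 704, 720).
P_1P_2 · (P_1P_3 × P_1P_4) = -2016.
Since -2016 ≠ 0, the four points are not coplanar.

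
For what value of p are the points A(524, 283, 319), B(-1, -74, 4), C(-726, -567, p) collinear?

-431

Collinearity requires AB × AC = 0; each component is linear in p.
The x-component gives (-357)p + (-153867) = 0, so p = -431.
The remaining components then also vanish.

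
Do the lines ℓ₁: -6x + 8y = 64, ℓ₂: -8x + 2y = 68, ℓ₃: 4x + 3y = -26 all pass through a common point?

Yes

Lines aᵢx + bᵢy = cᵢ with pairwise distinct directions are concurrent exactly when det[aᵢ bᵢ cᵢ] = 0.
Here the determinant is 0.
It vanishes, so the lines are concurrent at (-8, 2).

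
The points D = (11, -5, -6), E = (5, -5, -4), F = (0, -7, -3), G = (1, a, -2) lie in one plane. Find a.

-3

Normal to plane DEF: n = (4, -4, 12); plane equation n·P = -8.
Requiring n·G = -8: (-4)a + (-20) = -8.
So a = -3.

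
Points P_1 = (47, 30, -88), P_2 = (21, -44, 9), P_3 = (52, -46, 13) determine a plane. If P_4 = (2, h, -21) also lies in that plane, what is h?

A normal to the plane is n = P_1P_2 × P_1P_3 = (-102, 3111, 2346).
P_4 lies in the plane iff n · P_1P_4 = 0.
This gives (3111)h + (68442) = 0, so h = -22.

-22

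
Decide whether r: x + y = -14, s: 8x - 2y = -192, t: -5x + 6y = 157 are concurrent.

Intersecting r and s: solving the 2×2 system gives (x, y) = (-22, 8).
Substitute into t: (-5)(-22) + (6)(8) = 158.
But t requires 157 ≠ 158, so the three lines have no common point.

No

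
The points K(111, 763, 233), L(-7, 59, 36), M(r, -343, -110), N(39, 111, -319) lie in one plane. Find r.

-71

Coplanarity ⇔ det[KL; KM; KN] = 0.
Expanding, this is linear in r: (-260164)r + (-18471644) = 0.
So r = -71.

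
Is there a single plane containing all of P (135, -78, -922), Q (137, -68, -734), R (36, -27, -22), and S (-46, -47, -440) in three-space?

The four points are coplanar iff the 3×3 determinant with rows PQ, PR, PS is zero.
Rows: (2, 10, 188), (-99, 51, 900), (-181, 31, 482).
Expanding along the first row: (2)(-3318) − (10)(115182) + (188)(6162) = 0.
Zero determinant ⇒ coplanar.

Yes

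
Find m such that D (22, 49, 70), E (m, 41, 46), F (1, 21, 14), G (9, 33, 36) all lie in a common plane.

12

The points are coplanar iff DE · (DF × DG) = 0.
Expanding, this is linear in m: (56)m + (-672) = 0.
So m = 12.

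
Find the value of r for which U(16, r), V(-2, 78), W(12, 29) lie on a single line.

15

Collinearity: (U − V) must be parallel to (W − V) = (14, -49).
Cross-multiplying the components: (r − 78)·(14) = (18)·(-49).
Solving gives r = 15.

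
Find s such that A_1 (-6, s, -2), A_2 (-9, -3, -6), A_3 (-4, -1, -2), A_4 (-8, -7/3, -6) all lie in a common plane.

Coplanarity ⇔ det[A_1A_2; A_1A_3; A_1A_4] = 0.
Expanding, this is linear in s: (-4)s + (-28/3) = 0.
So s = -7/3.

-7/3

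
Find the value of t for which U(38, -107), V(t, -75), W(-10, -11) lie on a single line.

The three points are collinear iff det[UV; UW] = 0.
This determinant is linear in t: (96)t + (-2112) = 0, so t = 22.

22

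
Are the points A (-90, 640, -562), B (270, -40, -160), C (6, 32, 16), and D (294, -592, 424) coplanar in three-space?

No

A normal to the plane through A, B, C is n = AB × AC = (-148624, -169488, -153600).
The plane has equation n·P = -8772960. For D: n·D = -8484960.
-8484960 ≠ -8772960, so D is off the plane.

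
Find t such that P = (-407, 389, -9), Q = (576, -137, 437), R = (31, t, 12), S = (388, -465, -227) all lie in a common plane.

Normal to plane PQS: n = (495552, 568864, -421312); plane equation n·X = 23390240.
Requiring n·R = 23390240: (568864)t + (10306368) = 23390240.
So t = 23.

23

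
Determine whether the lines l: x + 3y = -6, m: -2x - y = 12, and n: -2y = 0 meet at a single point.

Intersecting l and m: solving the 2×2 system gives (x, y) = (-6, 0).
Substitute into n: (0)(-6) + (-2)(0) = 0.
This equals 0, so (-6, 0) lies on all three lines and they are concurrent.

Yes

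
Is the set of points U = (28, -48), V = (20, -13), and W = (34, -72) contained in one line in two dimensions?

No

UV = (-8, 35), UW = (6, -24).
det[UV; UW] = (-8)(-24) − (35)(6) = -18.
The determinant is nonzero, so they are not collinear.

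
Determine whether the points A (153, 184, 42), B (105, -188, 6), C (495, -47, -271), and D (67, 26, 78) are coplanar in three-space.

Yes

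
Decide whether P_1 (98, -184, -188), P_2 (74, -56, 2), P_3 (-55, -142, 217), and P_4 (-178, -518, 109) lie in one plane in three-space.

No

A normal to the plane through P_1, P_2, P_3 is n = P_1P_2 × P_1P_3 = (43860, -19350, 18576).
The plane has equation n·P = 4366392. For P_4: n·P_4 = 4241004.
4241004 ≠ 4366392, so P_4 is off the plane.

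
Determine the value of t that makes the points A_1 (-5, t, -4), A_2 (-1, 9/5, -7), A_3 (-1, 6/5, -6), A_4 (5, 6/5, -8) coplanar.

4/5

The points are coplanar iff A_1A_2 · (A_1A_3 × A_1A_4) = 0.
Expanding, this is linear in t: (-6)t + (24/5) = 0.
So t = 4/5.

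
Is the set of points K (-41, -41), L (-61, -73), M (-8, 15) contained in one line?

No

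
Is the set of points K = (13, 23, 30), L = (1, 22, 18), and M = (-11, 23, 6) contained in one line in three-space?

No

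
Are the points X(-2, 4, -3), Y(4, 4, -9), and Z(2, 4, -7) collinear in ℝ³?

Yes

XY = (6, 0, -6), XZ = (4, 0, -4).
XY × XZ = (0, 0, 0).
The cross product vanishes, so the three points are collinear.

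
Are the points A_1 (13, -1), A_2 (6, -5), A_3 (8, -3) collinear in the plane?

A_1A_2 = (-7, -4), A_1A_3 = (-5, -2).
If collinear, A_1A_3 would be a scalar multiple of A_1A_2. But (-7)·(-2) ≠ (-4)·(-5) (difference -6), so they are not parallel; the points are not collinear.

No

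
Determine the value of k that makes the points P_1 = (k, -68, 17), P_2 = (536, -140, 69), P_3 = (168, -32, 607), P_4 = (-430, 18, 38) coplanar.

76

The points are coplanar iff P_1P_2 · (P_1P_3 × P_1P_4) = 0.
Expanding, this is linear in k: (88352)k + (-6714752) = 0.
So k = 76.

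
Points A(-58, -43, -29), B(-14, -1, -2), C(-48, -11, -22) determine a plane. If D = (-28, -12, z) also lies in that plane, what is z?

A normal to the plane is n = AB × AC = (-570, -38, 988).
D lies in the plane iff n · AD = 0.
This gives (988)z + (10374) = 0, so z = -21/2.

-21/2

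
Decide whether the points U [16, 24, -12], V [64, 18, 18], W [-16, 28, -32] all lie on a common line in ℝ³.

UV = (48, -6, 30), UW = (-32, 4, -20).
UV × UW = (0, 0, 0).
The cross product vanishes, so the three points are collinear.

Yes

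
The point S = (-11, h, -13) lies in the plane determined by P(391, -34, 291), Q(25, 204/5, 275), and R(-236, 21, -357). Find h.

72/5

The plane through P, Q, R has equation −(237952/5)x − 227136y + (133848/5)z = -15476344/5.
Substituting S: (-227136)h + (877448/5) = -15476344/5, so h = 72/5.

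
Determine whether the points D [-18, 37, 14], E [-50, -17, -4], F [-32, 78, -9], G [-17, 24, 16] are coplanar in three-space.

A normal to the plane through D, E, F is n = DE × DF = (1980, -484, -2068).
The plane has equation n·P = -82500. For G: n·G = -78364.
-78364 ≠ -82500, so G is off the plane.

No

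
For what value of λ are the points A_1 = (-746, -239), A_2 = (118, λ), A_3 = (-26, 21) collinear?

73

Collinearity: (A_2 − A_1) must be parallel to (A_3 − A_1) = (720, 260).
Cross-multiplying the components: (λ − (-239))·(720) = (864)·(260).
Solving gives λ = 73.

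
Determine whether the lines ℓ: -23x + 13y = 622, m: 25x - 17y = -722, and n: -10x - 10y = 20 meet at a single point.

Yes

The three lines meet at one point iff the augmented coefficient matrix [aᵢ bᵢ cᵢ] has rank < 3, i.e. its determinant vanishes.
Here the determinant is 0.
It vanishes, so the lines are concurrent at (-18, 16).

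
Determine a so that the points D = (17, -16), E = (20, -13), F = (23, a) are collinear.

The three points are collinear iff det[DE; DF] = 0.
This determinant is linear in a: (3)a + (30) = 0, so a = -10.

-10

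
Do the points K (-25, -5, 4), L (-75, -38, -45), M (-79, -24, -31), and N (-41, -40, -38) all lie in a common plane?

Yes

The four points are coplanar iff the 3×3 determinant with rows KL, KM, KN is zero.
Rows: (-50, -33, -49), (-54, -19, -35), (-16, -35, -42).
Expanding along the first row: (-50)(-427) − (-33)(1708) + (-49)(1586) = 0.
Zero determinant ⇒ coplanar.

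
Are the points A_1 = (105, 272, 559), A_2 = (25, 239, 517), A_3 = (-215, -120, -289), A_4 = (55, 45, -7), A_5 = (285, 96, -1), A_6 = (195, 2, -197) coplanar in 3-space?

Yes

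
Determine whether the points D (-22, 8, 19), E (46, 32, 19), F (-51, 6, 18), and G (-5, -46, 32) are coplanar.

A normal to the plane through D, E, F is n = DE × DF = (-24, 68, 560).
The plane has equation n·P = 11712. For G: n·G = 14912.
14912 ≠ 11712, so G is off the plane.

No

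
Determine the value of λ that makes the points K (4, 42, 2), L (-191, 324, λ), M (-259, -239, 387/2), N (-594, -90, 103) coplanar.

The points are coplanar iff KL · (KM × KN) = 0.
Expanding, this is linear in λ: (-133322)λ + (-23931299) = 0.
So λ = -359/2.

-359/2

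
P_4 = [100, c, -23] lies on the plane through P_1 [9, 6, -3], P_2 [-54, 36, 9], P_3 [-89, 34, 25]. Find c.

-32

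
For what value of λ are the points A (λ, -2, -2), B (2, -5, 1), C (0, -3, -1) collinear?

Collinearity requires AB × AC = 0; each component is linear in λ.
The y-component gives (-2)λ + (-2) = 0, so λ = -1.
The remaining components then also vanish.

-1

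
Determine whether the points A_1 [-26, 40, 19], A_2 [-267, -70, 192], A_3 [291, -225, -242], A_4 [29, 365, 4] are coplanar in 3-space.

The four points are coplanar iff the 3×3 determinant with rows A_1A_2, A_1A_3, A_1A_4 is zero.
Rows: (-241, -110, 173), (317, -265, -261), (55, 325, -15).
Expanding along the first row: (-241)(88800) − (-110)(9600) + (173)(117600) = 0.
Zero determinant ⇒ coplanar.

Yes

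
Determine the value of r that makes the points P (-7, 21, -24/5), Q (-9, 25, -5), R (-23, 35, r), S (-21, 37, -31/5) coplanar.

-32/5

Coplanarity ⇔ det[PQ; PR; PS] = 0.
Expanding, this is linear in r: (-24)r + (-768/5) = 0.
So r = -32/5.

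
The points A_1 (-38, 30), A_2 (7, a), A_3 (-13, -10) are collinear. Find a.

Collinearity: (A_2 − A_1) must be parallel to (A_3 − A_1) = (25, -40).
Cross-multiplying the components: (a − 30)·(25) = (45)·(-40).
Solving gives a = -42.

-42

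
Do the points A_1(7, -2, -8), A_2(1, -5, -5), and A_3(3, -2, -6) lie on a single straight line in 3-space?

A_1A_2 = (-6, -3, 3), A_1A_3 = (-4, 0, 2).
A_1A_2 × A_1A_3 = (-6, 0, -12).
The cross product is nonzero, so the points do not lie on one line.

No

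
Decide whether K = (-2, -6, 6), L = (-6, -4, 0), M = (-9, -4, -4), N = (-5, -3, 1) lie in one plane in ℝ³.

Yes

The four points are coplanar iff the 3×3 determinant with rows KL, KM, KN is zero.
Rows: (-4, 2, -6), (-7, 2, -10), (-3, 3, -5).
Expanding along the first row: (-4)(20) − (2)(5) + (-6)(-15) = 0.
Zero determinant ⇒ coplanar.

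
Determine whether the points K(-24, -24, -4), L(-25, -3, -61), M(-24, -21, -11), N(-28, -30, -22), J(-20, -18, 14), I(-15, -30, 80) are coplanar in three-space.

No

The plane through K, L, M has normal n = KL × KM = (24, -7, -3) and equation n·P = -396.
Checking the remaining points: n·N = -396, n·J = -396, n·I = -390.
Since n·I = -390 ≠ -396, I is off the plane and the points are not all coplanar.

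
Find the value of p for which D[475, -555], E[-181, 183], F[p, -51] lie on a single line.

Collinearity: (F − D) must be parallel to (E − D) = (-656, 738).
Cross-multiplying the components: (p − 475)·(738) = (504)·(-656).
Solving gives p = 27.

27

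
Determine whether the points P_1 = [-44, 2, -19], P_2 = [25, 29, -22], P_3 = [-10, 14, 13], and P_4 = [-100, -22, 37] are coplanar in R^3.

With P_1 as base: P_1P_2 = (69, 27, -3), P_1P_3 = (34, 12, 32), P_1P_4 = (-56, -24, 56).
P_1P_3 × P_1P_4 = (1440, -3696, -144).
P_1P_2 · (P_1P_3 × P_1P_4) = 0.
The scalar triple product vanishes, so the four points are coplanar.

Yes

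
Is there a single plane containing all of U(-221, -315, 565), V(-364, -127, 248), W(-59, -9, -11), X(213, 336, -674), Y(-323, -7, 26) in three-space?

No

The plane through U, V, W has normal n = UV × UW = (-11286, -133722, -74214) and equation n·P = 2685726.
Checking the remaining points: n·X = 2685726, n·Y = 2651868.
Since n·Y = 2651868 ≠ 2685726, Y is off the plane and the points are not all coplanar.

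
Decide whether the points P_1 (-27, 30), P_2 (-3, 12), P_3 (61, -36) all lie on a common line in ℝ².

P_1P_2 = (24, -18), P_1P_3 = (88, -66).
Checking proportionality: P_1P_3 = 11/3·P_1P_2, so the vectors are parallel and the points are collinear.

Yes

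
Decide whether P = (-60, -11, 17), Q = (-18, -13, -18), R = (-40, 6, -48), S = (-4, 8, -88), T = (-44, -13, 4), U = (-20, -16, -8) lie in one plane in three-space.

The plane through P, Q, R has normal n = PQ × PR = (725, 2030, 754) and equation n·X = -53012.
Checking the remaining points: n·S = -53012, n·T = -55274, n·U = -53012.
Since n·T = -55274 ≠ -53012, T is off the plane and the points are not all coplanar.

No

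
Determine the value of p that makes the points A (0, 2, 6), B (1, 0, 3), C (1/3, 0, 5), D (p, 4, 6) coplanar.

0

The points are coplanar iff AB · (AC × AD) = 0.
Expanding, this is linear in p: (-4)p + (0) = 0.
So p = 0.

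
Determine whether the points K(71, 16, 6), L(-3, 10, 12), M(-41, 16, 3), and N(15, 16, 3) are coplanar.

A normal to the plane through K, L, M is n = KL × KM = (18, -894, -672).
The plane has equation n·P = -17058. For N: n·N = -16050.
-16050 ≠ -17058, so N is off the plane.

No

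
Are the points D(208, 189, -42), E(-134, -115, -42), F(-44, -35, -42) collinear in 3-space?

DE = (-342, -304, 0), DF = (-252, -224, 0).
Each component of DF is 14/19 times the corresponding component of DE, so DF = 14/19·DE and the points are collinear.

Yes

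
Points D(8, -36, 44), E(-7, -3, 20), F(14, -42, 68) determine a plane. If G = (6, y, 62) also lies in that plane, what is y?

The plane through D, E, F has equation 648x + 216y − 108z = -7344.
Substituting G: (216)y + (-2808) = -7344, so y = -21.

-21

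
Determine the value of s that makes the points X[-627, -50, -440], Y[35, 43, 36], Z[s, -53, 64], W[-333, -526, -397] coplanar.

123

Normal to plane XYW: n = (230575, 111478, -342454); plane equation n·P = 535335.
Requiring n·Z = 535335: (230575)s + (-27825390) = 535335.
So s = 123.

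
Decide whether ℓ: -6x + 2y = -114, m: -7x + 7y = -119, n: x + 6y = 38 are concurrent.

Yes

The three lines meet at one point iff the augmented coefficient matrix [aᵢ bᵢ cᵢ] has rank < 3, i.e. its determinant vanishes.
Here the determinant is 0.
It vanishes, so the lines are concurrent at (20, 3).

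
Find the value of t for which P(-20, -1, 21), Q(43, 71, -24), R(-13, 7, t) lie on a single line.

16

Direction PQ = (63, 72, -45). From the x-coordinate of R, the parameter along the line is τ = (-13 − (-20))/63 = 1/9.
Then t = 21 + 1/9·(-45) = 16.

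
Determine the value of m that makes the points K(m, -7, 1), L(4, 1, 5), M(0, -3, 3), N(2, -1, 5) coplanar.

The points are coplanar iff KL · (KM × KN) = 0.
Expanding, this is linear in m: (4)m + (16) = 0.
So m = -4.

-4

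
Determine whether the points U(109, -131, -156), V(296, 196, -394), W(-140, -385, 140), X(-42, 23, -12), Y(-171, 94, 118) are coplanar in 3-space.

The plane through U, V, W has normal n = UV × UW = (36340, 3910, 33925) and equation n·P = -1843450.
Checking the remaining points: n·X = -1843450, n·Y = -1843450.
All equal -1843450, so all 5 points lie in one plane.

Yes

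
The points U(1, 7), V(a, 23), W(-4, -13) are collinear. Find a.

The three points are collinear iff det[UV; UW] = 0.
This determinant is linear in a: (-20)a + (100) = 0, so a = 5.

5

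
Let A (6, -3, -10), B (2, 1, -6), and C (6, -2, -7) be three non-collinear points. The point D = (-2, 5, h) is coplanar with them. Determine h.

The plane through A, B, C has equation 8x + 12y − 4z = 52.
Substituting D: (-4)h + (44) = 52, so h = -2.

-2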